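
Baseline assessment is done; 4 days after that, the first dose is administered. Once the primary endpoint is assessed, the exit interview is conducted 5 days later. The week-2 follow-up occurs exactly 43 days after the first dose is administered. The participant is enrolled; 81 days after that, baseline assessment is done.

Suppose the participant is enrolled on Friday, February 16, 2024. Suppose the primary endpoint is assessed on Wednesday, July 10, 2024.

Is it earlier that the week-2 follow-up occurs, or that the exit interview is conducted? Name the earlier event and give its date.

The week-2 follow-up occurs — Sunday, June 23, 2024

The participant is enrolled: Feb 16, 2024.
Baseline assessment is done: Feb 16, 2024 + 81 days = May 7, 2024.
The first dose is administered: May 7, 2024 + 4 days = May 11, 2024.
The week-2 follow-up occurs: May 11, 2024 + 43 days = Jun 23, 2024.
The primary endpoint is assessed: Jul 10, 2024.
The exit interview is conducted: Jul 10, 2024 + 5 days = Jul 15, 2024.
Comparing: the week-2 follow-up occurs on Jun 23, 2024 vs the exit interview is conducted on Jul 15, 2024. Earlier: the week-2 follow-up occurs.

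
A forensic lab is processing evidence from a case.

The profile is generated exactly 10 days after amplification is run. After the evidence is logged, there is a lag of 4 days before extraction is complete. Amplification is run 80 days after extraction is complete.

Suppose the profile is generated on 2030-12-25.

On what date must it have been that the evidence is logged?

2030-09-22

The profile is generated: Dec 25, 2030.
Amplification is run: Dec 25, 2030 − 10 days = Dec 15, 2030.
Extraction is complete: Dec 15, 2030 − 80 days = Sep 26, 2030.
The evidence is logged: Sep 26, 2030 − 4 days = Sep 22, 2030.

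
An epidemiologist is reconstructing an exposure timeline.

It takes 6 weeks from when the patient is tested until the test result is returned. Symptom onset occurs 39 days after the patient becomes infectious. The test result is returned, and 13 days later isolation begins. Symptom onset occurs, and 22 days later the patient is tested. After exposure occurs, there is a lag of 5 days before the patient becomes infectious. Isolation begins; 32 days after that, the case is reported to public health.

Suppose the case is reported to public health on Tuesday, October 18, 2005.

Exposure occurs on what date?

Wednesday, May 18, 2005

The case is reported to public health: Oct 18, 2005.
Isolation begins: Oct 18, 2005 − 32 days = Sep 16, 2005.
The test result is returned: Sep 16, 2005 − 13 days = Sep 3, 2005.
The patient is tested: Sep 3, 2005 − 6 weeks = Jul 23, 2005.
Symptom onset occurs: Jul 23, 2005 − 22 days = Jul 1, 2005.
The patient becomes infectious: Jul 1, 2005 − 39 days = May 23, 2005.
Exposure occurs: May 23, 2005 − 5 days = May 18, 2005.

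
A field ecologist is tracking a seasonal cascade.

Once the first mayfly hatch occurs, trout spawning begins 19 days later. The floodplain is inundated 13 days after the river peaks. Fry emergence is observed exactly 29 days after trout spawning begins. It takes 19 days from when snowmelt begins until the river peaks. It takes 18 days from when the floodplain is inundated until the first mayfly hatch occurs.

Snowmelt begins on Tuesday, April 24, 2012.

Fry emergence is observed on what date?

Tuesday, July 31, 2012

Snowmelt begins: Apr 24, 2012.
The river peaks: Apr 24, 2012 + 19 days = May 13, 2012.
The floodplain is inundated: May 13, 2012 + 13 days = May 26, 2012.
The first mayfly hatch occurs: May 26, 2012 + 18 days = Jun 13, 2012.
Trout spawning begins: Jun 13, 2012 + 19 days = Jul 2, 2012.
Fry emergence is observed: Jul 2, 2012 + 29 days = Jul 31, 2012.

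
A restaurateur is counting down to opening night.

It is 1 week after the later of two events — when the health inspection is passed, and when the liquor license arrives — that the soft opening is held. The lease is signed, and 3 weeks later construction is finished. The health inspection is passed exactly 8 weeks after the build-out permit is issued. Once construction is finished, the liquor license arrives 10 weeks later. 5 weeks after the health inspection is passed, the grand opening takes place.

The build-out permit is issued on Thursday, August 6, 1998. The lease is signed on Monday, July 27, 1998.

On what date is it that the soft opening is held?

The build-out permit is issued: Aug 6, 1998.
The health inspection is passed: Aug 6, 1998 + 8 weeks = Oct 1, 1998.
The lease is signed: Jul 27, 1998.
Construction is finished: Jul 27, 1998 + 3 weeks = Aug 17, 1998.
The liquor license arrives: Aug 17, 1998 + 10 weeks = Oct 26, 1998.
Both prerequisites met — the health inspection is passed (Oct 1, 1998), the liquor license arrives (Oct 26, 1998); the later is Oct 26, 1998.
The soft opening is held: Oct 26, 1998 + 1 week = Nov 2, 1998.

Monday, November 2, 1998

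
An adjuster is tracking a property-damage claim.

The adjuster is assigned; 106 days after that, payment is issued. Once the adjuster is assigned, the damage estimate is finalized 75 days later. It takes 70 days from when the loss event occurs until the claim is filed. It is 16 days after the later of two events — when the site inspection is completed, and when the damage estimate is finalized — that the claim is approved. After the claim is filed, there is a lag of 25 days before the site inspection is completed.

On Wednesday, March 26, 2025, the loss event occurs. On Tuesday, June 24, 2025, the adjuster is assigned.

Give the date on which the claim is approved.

Tuesday, September 23, 2025

The loss event occurs: Mar 26, 2025.
The claim is filed: Mar 26, 2025 + 70 days = Jun 4, 2025.
The site inspection is completed: Jun 4, 2025 + 25 days = Jun 29, 2025.
The adjuster is assigned: Jun 24, 2025.
The damage estimate is finalized: Jun 24, 2025 + 75 days = Sep 7, 2025.
Both prerequisites met — the site inspection is completed (Jun 29, 2025), the damage estimate is finalized (Sep 7, 2025); the later is Sep 7, 2025.
The claim is approved: Sep 7, 2025 + 16 days = Sep 23, 2025.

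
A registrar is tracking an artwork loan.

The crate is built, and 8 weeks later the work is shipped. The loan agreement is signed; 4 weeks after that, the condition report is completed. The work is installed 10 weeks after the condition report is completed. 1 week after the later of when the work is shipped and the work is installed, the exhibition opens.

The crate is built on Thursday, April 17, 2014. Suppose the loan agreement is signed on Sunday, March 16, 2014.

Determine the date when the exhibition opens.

Sunday, June 29, 2014

The crate is built: Apr 17, 2014.
The work is shipped: Apr 17, 2014 + 8 weeks = Jun 12, 2014.
The loan agreement is signed: Mar 16, 2014.
The condition report is completed: Mar 16, 2014 + 4 weeks = Apr 13, 2014.
The work is installed: Apr 13, 2014 + 10 weeks = Jun 22, 2014.
Both prerequisites met — the work is shipped (Jun 12, 2014), the work is installed (Jun 22, 2014); the later is Jun 22, 2014.
The exhibition opens: Jun 22, 2014 + 1 week = Jun 29, 2014.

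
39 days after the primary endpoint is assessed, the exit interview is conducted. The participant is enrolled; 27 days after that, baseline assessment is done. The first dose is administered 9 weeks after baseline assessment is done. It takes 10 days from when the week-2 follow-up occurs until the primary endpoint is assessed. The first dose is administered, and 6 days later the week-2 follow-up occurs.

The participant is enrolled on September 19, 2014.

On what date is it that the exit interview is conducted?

February 11, 2015

The participant is enrolled: Sep 19, 2014.
Baseline assessment is done: Sep 19, 2014 + 27 days = Oct 16, 2014.
The first dose is administered: Oct 16, 2014 + 9 weeks = Dec 18, 2014.
The week-2 follow-up occurs: Dec 18, 2014 + 6 days = Dec 24, 2014.
The primary endpoint is assessed: Dec 24, 2014 + 10 days = Jan 3, 2015.
The exit interview is conducted: Jan 3, 2015 + 39 days = Feb 11, 2015.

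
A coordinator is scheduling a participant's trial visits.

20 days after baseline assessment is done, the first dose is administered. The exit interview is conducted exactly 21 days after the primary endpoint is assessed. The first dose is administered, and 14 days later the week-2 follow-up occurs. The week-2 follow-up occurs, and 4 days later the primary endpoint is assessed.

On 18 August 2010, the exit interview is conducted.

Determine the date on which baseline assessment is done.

The exit interview is conducted: Aug 18, 2010.
The primary endpoint is assessed: Aug 18, 2010 − 21 days = Jul 28, 2010.
The week-2 follow-up occurs: Jul 28, 2010 − 4 days = Jul 24, 2010.
The first dose is administered: Jul 24, 2010 − 14 days = Jul 10, 2010.
Baseline assessment is done: Jul 10, 2010 − 20 days = Jun 20, 2010.

20 June 2010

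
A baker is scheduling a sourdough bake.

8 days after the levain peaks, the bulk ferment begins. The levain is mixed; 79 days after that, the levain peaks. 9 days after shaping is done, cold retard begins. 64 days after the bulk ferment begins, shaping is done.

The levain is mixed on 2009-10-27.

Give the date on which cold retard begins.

The levain is mixed: Oct 27, 2009.
The levain peaks: Oct 27, 2009 + 79 days = Jan 14, 2010.
The bulk ferment begins: Jan 14, 2010 + 8 days = Jan 22, 2010.
Shaping is done: Jan 22, 2010 + 64 days = Mar 27, 2010.
Cold retard begins: Mar 27, 2010 + 9 days = Apr 5, 2010.

2010-04-05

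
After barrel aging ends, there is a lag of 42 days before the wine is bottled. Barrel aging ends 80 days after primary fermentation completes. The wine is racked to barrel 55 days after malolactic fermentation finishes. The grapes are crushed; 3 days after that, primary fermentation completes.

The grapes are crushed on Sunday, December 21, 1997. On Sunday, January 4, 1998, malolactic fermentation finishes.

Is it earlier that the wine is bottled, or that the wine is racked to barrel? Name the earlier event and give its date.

The wine is racked to barrel — Saturday, February 28, 1998

The grapes are crushed: Dec 21, 1997.
Primary fermentation completes: Dec 21, 1997 + 3 days = Dec 24, 1997.
Barrel aging ends: Dec 24, 1997 + 80 days = Mar 14, 1998.
The wine is bottled: Mar 14, 1998 + 42 days = Apr 25, 1998.
Malolactic fermentation finishes: Jan 4, 1998.
The wine is racked to barrel: Jan 4, 1998 + 55 days = Feb 28, 1998.
Comparing: the wine is bottled on Apr 25, 1998 vs the wine is racked to barrel on Feb 28, 1998. Earlier: the wine is racked to barrel.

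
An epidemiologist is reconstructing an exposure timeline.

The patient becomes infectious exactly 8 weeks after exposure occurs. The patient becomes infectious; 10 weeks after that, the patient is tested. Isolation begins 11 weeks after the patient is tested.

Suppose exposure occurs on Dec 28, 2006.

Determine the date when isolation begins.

Exposure occurs: Dec 28, 2006.
The patient becomes infectious: Dec 28, 2006 + 8 weeks = Feb 22, 2007.
The patient is tested: Feb 22, 2007 + 10 weeks = May 3, 2007.
Isolation begins: May 3, 2007 + 11 weeks = Jul 19, 2007.

Jul 19, 2007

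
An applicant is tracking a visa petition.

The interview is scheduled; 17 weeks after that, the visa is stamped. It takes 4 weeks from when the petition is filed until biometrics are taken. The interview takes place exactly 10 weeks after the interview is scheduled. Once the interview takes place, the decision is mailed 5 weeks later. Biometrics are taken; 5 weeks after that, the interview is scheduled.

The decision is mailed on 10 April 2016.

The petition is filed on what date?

The decision is mailed: Apr 10, 2016.
The interview takes place: Apr 10, 2016 − 5 weeks = Mar 6, 2016.
The interview is scheduled: Mar 6, 2016 − 10 weeks = Dec 27, 2015.
Biometrics are taken: Dec 27, 2015 − 5 weeks = Nov 22, 2015.
The petition is filed: Nov 22, 2015 − 4 weeks = Oct 25, 2015.

25 October 2015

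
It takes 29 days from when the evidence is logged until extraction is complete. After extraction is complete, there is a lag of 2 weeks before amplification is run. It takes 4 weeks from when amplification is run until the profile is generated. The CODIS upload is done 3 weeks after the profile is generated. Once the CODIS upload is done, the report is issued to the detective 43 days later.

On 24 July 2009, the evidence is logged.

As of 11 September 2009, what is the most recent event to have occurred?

The evidence is logged: Jul 24, 2009.
Extraction is complete: Jul 24, 2009 + 29 days = Aug 22, 2009.
Amplification is run: Aug 22, 2009 + 2 weeks = Sep 5, 2009.
The profile is generated: Sep 5, 2009 + 4 weeks = Oct 3, 2009.
The CODIS upload is done: Oct 3, 2009 + 3 weeks = Oct 24, 2009.
The report is issued to the detective: Oct 24, 2009 + 43 days = Dec 6, 2009.
Sep 11, 2009 falls between when amplification is run (Sep 5, 2009) and when the profile is generated (Oct 3, 2009).

Amplification is run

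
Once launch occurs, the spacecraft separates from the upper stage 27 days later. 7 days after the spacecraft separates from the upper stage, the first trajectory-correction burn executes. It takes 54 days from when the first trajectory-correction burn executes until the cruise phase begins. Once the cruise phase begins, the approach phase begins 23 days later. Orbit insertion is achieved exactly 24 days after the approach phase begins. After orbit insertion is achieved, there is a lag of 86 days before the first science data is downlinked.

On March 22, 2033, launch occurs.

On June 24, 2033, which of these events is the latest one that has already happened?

Launch occurs: Mar 22, 2033.
The spacecraft separates from the upper stage: Mar 22, 2033 + 27 days = Apr 18, 2033.
The first trajectory-correction burn executes: Apr 18, 2033 + 7 days = Apr 25, 2033.
The cruise phase begins: Apr 25, 2033 + 54 days = Jun 18, 2033.
The approach phase begins: Jun 18, 2033 + 23 days = Jul 11, 2033.
Orbit insertion is achieved: Jul 11, 2033 + 24 days = Aug 4, 2033.
The first science data is downlinked: Aug 4, 2033 + 86 days = Oct 29, 2033.
Jun 24, 2033 falls between when the cruise phase begins (Jun 18, 2033) and when the approach phase begins (Jul 11, 2033).

The cruise phase begins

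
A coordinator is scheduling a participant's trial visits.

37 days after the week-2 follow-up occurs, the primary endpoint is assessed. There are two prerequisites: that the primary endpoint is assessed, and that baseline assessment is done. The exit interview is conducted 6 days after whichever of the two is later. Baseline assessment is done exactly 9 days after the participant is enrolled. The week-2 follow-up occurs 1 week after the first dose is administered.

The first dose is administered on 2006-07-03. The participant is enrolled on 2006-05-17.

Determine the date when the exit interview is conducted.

2006-08-22

The first dose is administered: Jul 3, 2006.
The week-2 follow-up occurs: Jul 3, 2006 + 1 week = Jul 10, 2006.
The primary endpoint is assessed: Jul 10, 2006 + 37 days = Aug 16, 2006.
The participant is enrolled: May 17, 2006.
Baseline assessment is done: May 17, 2006 + 9 days = May 26, 2006.
Both prerequisites met — the primary endpoint is assessed (Aug 16, 2006), baseline assessment is done (May 26, 2006); the later is Aug 16, 2006.
The exit interview is conducted: Aug 16, 2006 + 6 days = Aug 22, 2006.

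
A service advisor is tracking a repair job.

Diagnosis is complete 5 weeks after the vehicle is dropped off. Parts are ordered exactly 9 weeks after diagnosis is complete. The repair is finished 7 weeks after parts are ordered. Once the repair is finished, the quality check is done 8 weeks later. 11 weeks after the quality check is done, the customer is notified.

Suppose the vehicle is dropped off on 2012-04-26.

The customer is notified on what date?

2013-01-31

The vehicle is dropped off: Apr 26, 2012.
Diagnosis is complete: Apr 26, 2012 + 5 weeks = May 31, 2012.
Parts are ordered: May 31, 2012 + 9 weeks = Aug 2, 2012.
The repair is finished: Aug 2, 2012 + 7 weeks = Sep 20, 2012.
The quality check is done: Sep 20, 2012 + 8 weeks = Nov 15, 2012.
The customer is notified: Nov 15, 2012 + 11 weeks = Jan 31, 2013.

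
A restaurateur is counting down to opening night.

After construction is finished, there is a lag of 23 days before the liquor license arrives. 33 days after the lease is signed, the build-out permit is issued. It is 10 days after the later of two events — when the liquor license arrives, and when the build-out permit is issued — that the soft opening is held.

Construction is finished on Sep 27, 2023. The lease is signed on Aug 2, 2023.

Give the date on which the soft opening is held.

Oct 30, 2023

Construction is finished: Sep 27, 2023.
The liquor license arrives: Sep 27, 2023 + 23 days = Oct 20, 2023.
The lease is signed: Aug 2, 2023.
The build-out permit is issued: Aug 2, 2023 + 33 days = Sep 4, 2023.
Both prerequisites met — the liquor license arrives (Oct 20, 2023), the build-out permit is issued (Sep 4, 2023); the later is Oct 20, 2023.
The soft opening is held: Oct 20, 2023 + 10 days = Oct 30, 2023.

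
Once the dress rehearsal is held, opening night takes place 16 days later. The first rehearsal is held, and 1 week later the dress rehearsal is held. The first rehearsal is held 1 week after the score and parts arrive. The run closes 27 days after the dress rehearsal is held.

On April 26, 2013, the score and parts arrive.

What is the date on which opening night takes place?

May 26, 2013

The score and parts arrive: Apr 26, 2013.
The first rehearsal is held: Apr 26, 2013 + 1 week = May 3, 2013.
The dress rehearsal is held: May 3, 2013 + 1 week = May 10, 2013.
Opening night takes place: May 10, 2013 + 16 days = May 26, 2013.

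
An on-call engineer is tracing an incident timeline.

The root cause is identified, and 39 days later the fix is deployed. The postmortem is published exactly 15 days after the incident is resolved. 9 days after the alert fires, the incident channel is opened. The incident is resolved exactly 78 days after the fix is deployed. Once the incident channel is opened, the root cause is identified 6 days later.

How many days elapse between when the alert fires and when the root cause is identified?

Causal path: the alert fires → the incident channel is opened → the root cause is identified.
Total delay along the path: 9 + 6 = 15 days.

15 days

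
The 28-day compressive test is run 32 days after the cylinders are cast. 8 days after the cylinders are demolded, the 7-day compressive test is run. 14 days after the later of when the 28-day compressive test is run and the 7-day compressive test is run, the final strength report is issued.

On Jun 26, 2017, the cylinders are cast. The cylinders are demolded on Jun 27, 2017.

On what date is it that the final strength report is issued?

Aug 11, 2017

The cylinders are cast: Jun 26, 2017.
The 28-day compressive test is run: Jun 26, 2017 + 32 days = Jul 28, 2017.
The cylinders are demolded: Jun 27, 2017.
The 7-day compressive test is run: Jun 27, 2017 + 8 days = Jul 5, 2017.
Both prerequisites met — the 28-day compressive test is run (Jul 28, 2017), the 7-day compressive test is run (Jul 5, 2017); the later is Jul 28, 2017.
The final strength report is issued: Jul 28, 2017 + 14 days = Aug 11, 2017.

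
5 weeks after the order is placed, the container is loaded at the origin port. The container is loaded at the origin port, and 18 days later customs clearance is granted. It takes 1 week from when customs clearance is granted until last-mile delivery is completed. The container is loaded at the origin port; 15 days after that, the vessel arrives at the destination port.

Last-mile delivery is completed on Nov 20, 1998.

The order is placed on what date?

Last-mile delivery is completed: Nov 20, 1998.
Customs clearance is granted: Nov 20, 1998 − 1 week = Nov 13, 1998.
The container is loaded at the origin port: Nov 13, 1998 − 18 days = Oct 26, 1998.
The order is placed: Oct 26, 1998 − 5 weeks = Sep 21, 1998.

Sep 21, 1998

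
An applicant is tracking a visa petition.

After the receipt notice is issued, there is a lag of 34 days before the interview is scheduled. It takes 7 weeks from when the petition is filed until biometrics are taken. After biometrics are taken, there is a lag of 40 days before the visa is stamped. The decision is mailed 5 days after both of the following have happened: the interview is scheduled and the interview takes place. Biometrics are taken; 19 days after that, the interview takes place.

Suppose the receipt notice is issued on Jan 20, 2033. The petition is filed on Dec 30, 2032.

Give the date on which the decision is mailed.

Mar 13, 2033

The receipt notice is issued: Jan 20, 2033.
The interview is scheduled: Jan 20, 2033 + 34 days = Feb 23, 2033.
The petition is filed: Dec 30, 2032.
Biometrics are taken: Dec 30, 2032 + 7 weeks = Feb 17, 2033.
The interview takes place: Feb 17, 2033 + 19 days = Mar 8, 2033.
Both prerequisites met — the interview is scheduled (Feb 23, 2033), the interview takes place (Mar 8, 2033); the later is Mar 8, 2033.
The decision is mailed: Mar 8, 2033 + 5 days = Mar 13, 2033.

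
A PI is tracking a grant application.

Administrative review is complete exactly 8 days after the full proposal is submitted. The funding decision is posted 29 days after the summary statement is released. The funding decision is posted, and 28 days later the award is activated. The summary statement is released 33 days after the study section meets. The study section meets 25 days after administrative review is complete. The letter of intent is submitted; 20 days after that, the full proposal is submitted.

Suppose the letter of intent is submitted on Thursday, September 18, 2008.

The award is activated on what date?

Sunday, February 8, 2009

The letter of intent is submitted: Sep 18, 2008.
The full proposal is submitted: Sep 18, 2008 + 20 days = Oct 8, 2008.
Administrative review is complete: Oct 8, 2008 + 8 days = Oct 16, 2008.
The study section meets: Oct 16, 2008 + 25 days = Nov 10, 2008.
The summary statement is released: Nov 10, 2008 + 33 days = Dec 13, 2008.
The funding decision is posted: Dec 13, 2008 + 29 days = Jan 11, 2009.
The award is activated: Jan 11, 2009 + 28 days = Feb 8, 2009.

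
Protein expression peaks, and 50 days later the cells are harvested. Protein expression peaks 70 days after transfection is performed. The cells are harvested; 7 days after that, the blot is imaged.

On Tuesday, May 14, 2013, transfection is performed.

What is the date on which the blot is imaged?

Wednesday, September 18, 2013

Transfection is performed: May 14, 2013.
Protein expression peaks: May 14, 2013 + 70 days = Jul 23, 2013.
The cells are harvested: Jul 23, 2013 + 50 days = Sep 11, 2013.
The blot is imaged: Sep 11, 2013 + 7 days = Sep 18, 2013.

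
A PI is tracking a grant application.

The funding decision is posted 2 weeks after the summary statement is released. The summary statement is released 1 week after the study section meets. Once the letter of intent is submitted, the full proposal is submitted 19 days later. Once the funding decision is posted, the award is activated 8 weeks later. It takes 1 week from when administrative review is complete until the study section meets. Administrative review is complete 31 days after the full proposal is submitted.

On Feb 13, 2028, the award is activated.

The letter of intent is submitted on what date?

Oct 2, 2027

The award is activated: Feb 13, 2028.
The funding decision is posted: Feb 13, 2028 − 8 weeks = Dec 19, 2027.
The summary statement is released: Dec 19, 2027 − 2 weeks = Dec 5, 2027.
The study section meets: Dec 5, 2027 − 1 week = Nov 28, 2027.
Administrative review is complete: Nov 28, 2027 − 1 week = Nov 21, 2027.
The full proposal is submitted: Nov 21, 2027 − 31 days = Oct 21, 2027.
The letter of intent is submitted: Oct 21, 2027 − 19 days = Oct 2, 2027.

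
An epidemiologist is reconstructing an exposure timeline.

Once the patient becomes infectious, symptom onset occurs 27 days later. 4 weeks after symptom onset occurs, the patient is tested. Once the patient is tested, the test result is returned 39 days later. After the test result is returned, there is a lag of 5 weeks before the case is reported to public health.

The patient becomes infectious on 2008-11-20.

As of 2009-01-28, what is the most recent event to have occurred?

The patient becomes infectious: Nov 20, 2008.
Symptom onset occurs: Nov 20, 2008 + 27 days = Dec 17, 2008.
The patient is tested: Dec 17, 2008 + 4 weeks = Jan 14, 2009.
The test result is returned: Jan 14, 2009 + 39 days = Feb 22, 2009.
The case is reported to public health: Feb 22, 2009 + 5 weeks = Mar 29, 2009.
Jan 28, 2009 falls between when the patient is tested (Jan 14, 2009) and when the test result is returned (Feb 22, 2009).

The patient is tested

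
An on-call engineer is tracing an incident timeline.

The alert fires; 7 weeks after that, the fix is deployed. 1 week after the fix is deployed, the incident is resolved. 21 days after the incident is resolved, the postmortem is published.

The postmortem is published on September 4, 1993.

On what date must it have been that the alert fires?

The postmortem is published: Sep 4, 1993.
The incident is resolved: Sep 4, 1993 − 21 days = Aug 14, 1993.
The fix is deployed: Aug 14, 1993 − 1 week = Aug 7, 1993.
The alert fires: Aug 7, 1993 − 7 weeks = Jun 19, 1993.

June 19, 1993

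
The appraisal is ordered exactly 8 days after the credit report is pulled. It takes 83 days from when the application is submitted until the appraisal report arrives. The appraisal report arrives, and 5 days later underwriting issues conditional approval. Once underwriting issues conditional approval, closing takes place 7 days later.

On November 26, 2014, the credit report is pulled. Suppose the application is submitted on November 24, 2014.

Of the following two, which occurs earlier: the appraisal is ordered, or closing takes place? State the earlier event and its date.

The appraisal is ordered — December 4, 2014

The credit report is pulled: Nov 26, 2014.
The appraisal is ordered: Nov 26, 2014 + 8 days = Dec 4, 2014.
The application is submitted: Nov 24, 2014.
The appraisal report arrives: Nov 24, 2014 + 83 days = Feb 15, 2015.
Underwriting issues conditional approval: Feb 15, 2015 + 5 days = Feb 20, 2015.
Closing takes place: Feb 20, 2015 + 7 days = Feb 27, 2015.
Comparing: the appraisal is ordered on Dec 4, 2014 vs closing takes place on Feb 27, 2015. Earlier: the appraisal is ordered.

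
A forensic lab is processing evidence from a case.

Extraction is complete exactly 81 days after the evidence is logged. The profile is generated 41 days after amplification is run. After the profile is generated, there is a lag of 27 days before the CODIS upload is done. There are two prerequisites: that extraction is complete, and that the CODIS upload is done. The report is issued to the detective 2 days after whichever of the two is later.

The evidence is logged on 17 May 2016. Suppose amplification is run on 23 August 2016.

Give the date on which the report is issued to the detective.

1 November 2016

The evidence is logged: May 17, 2016.
Extraction is complete: May 17, 2016 + 81 days = Aug 6, 2016.
Amplification is run: Aug 23, 2016.
The profile is generated: Aug 23, 2016 + 41 days = Oct 3, 2016.
The CODIS upload is done: Oct 3, 2016 + 27 days = Oct 30, 2016.
Both prerequisites met — extraction is complete (Aug 6, 2016), the CODIS upload is done (Oct 30, 2016); the later is Oct 30, 2016.
The report is issued to the detective: Oct 30, 2016 + 2 days = Nov 1, 2016.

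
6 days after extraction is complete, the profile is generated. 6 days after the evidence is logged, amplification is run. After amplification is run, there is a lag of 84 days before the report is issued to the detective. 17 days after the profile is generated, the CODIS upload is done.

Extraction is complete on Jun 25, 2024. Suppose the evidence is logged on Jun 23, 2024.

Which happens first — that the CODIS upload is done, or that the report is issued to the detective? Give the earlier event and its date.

Extraction is complete: Jun 25, 2024.
The profile is generated: Jun 25, 2024 + 6 days = Jul 1, 2024.
The CODIS upload is done: Jul 1, 2024 + 17 days = Jul 18, 2024.
The evidence is logged: Jun 23, 2024.
Amplification is run: Jun 23, 2024 + 6 days = Jun 29, 2024.
The report is issued to the detective: Jun 29, 2024 + 84 days = Sep 21, 2024.
Comparing: the CODIS upload is done on Jul 18, 2024 vs the report is issued to the detective on Sep 21, 2024. Earlier: the CODIS upload is done.

The CODIS upload is done — Jul 18, 2024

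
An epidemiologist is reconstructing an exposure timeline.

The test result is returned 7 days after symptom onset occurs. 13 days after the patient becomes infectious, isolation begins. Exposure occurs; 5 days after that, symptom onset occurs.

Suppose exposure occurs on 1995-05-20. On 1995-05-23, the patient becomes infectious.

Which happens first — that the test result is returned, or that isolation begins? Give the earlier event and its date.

The test result is returned — 1995-06-01

Exposure occurs: May 20, 1995.
Symptom onset occurs: May 20, 1995 + 5 days = May 25, 1995.
The test result is returned: May 25, 1995 + 7 days = Jun 1, 1995.
The patient becomes infectious: May 23, 1995.
Isolation begins: May 23, 1995 + 13 days = Jun 5, 1995.
Comparing: the test result is returned on Jun 1, 1995 vs isolation begins on Jun 5, 1995. Earlier: the test result is returned.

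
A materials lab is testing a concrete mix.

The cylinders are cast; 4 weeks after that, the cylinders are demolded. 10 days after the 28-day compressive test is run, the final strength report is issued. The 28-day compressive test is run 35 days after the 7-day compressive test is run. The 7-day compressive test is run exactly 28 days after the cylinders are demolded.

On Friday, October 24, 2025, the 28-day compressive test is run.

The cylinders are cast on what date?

The 28-day compressive test is run: Oct 24, 2025.
The 7-day compressive test is run: Oct 24, 2025 − 35 days = Sep 19, 2025.
The cylinders are demolded: Sep 19, 2025 − 28 days = Aug 22, 2025.
The cylinders are cast: Aug 22, 2025 − 4 weeks = Jul 25, 2025.

Friday, July 25, 2025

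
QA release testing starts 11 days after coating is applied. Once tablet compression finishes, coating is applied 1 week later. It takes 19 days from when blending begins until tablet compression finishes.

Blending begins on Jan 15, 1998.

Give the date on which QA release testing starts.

Feb 21, 1998

Blending begins: Jan 15, 1998.
Tablet compression finishes: Jan 15, 1998 + 19 days = Feb 3, 1998.
Coating is applied: Feb 3, 1998 + 1 week = Feb 10, 1998.
QA release testing starts: Feb 10, 1998 + 11 days = Feb 21, 1998.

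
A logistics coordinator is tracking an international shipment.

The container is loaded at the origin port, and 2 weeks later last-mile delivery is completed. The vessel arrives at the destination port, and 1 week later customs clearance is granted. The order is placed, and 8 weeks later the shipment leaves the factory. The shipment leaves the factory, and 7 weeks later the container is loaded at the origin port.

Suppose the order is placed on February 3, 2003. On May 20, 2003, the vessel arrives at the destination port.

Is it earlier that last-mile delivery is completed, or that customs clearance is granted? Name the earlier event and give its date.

The order is placed: Feb 3, 2003.
The shipment leaves the factory: Feb 3, 2003 + 8 weeks = Mar 31, 2003.
The container is loaded at the origin port: Mar 31, 2003 + 7 weeks = May 19, 2003.
Last-mile delivery is completed: May 19, 2003 + 2 weeks = Jun 2, 2003.
The vessel arrives at the destination port: May 20, 2003.
Customs clearance is granted: May 20, 2003 + 1 week = May 27, 2003.
Comparing: last-mile delivery is completed on Jun 2, 2003 vs customs clearance is granted on May 27, 2003. Earlier: customs clearance is granted.

Customs clearance is granted — May 27, 2003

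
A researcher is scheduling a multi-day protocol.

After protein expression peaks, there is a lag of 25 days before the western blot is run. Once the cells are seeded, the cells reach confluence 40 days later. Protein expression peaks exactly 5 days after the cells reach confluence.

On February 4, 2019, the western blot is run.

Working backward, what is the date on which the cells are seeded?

The western blot is run: Feb 4, 2019.
Protein expression peaks: Feb 4, 2019 − 25 days = Jan 10, 2019.
The cells reach confluence: Jan 10, 2019 − 5 days = Jan 5, 2019.
The cells are seeded: Jan 5, 2019 − 40 days = Nov 26, 2018.

November 26, 2018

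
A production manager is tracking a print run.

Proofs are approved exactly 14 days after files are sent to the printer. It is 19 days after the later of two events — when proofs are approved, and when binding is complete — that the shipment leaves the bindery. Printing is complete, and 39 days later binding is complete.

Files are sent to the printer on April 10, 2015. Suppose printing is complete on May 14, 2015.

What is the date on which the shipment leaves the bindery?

Files are sent to the printer: Apr 10, 2015.
Proofs are approved: Apr 10, 2015 + 14 days = Apr 24, 2015.
Printing is complete: May 14, 2015.
Binding is complete: May 14, 2015 + 39 days = Jun 22, 2015.
Both prerequisites met — proofs are approved (Apr 24, 2015), binding is complete (Jun 22, 2015); the later is Jun 22, 2015.
The shipment leaves the bindery: Jun 22, 2015 + 19 days = Jul 11, 2015.

July 11, 2015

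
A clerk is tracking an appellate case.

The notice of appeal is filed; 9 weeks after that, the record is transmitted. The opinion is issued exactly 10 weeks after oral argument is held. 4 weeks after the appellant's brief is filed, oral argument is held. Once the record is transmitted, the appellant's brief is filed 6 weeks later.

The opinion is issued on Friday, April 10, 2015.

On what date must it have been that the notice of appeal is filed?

The opinion is issued: Apr 10, 2015.
Oral argument is held: Apr 10, 2015 − 10 weeks = Jan 30, 2015.
The appellant's brief is filed: Jan 30, 2015 − 4 weeks = Jan 2, 2015.
The record is transmitted: Jan 2, 2015 − 6 weeks = Nov 21, 2014.
The notice of appeal is filed: Nov 21, 2014 − 9 weeks = Sep 19, 2014.

Friday, September 19, 2014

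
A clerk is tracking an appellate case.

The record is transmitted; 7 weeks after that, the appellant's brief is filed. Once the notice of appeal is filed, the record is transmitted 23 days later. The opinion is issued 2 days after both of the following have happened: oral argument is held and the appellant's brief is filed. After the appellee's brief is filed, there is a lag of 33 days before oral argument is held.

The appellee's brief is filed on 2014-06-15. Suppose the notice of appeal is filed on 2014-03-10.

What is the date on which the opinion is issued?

2014-07-20

The appellee's brief is filed: Jun 15, 2014.
Oral argument is held: Jun 15, 2014 + 33 days = Jul 18, 2014.
The notice of appeal is filed: Mar 10, 2014.
The record is transmitted: Mar 10, 2014 + 23 days = Apr 2, 2014.
The appellant's brief is filed: Apr 2, 2014 + 7 weeks = May 21, 2014.
Both prerequisites met — oral argument is held (Jul 18, 2014), the appellant's brief is filed (May 21, 2014); the later is Jul 18, 2014.
The opinion is issued: Jul 18, 2014 + 2 days = Jul 20, 2014.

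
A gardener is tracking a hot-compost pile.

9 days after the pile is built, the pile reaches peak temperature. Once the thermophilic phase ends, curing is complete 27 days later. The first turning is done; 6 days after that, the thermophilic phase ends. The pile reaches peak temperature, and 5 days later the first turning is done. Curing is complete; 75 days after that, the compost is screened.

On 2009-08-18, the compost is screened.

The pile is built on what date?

2009-04-18

The compost is screened: Aug 18, 2009.
Curing is complete: Aug 18, 2009 − 75 days = Jun 4, 2009.
The thermophilic phase ends: Jun 4, 2009 − 27 days = May 8, 2009.
The first turning is done: May 8, 2009 − 6 days = May 2, 2009.
The pile reaches peak temperature: May 2, 2009 − 5 days = Apr 27, 2009.
The pile is built: Apr 27, 2009 − 9 days = Apr 18, 2009.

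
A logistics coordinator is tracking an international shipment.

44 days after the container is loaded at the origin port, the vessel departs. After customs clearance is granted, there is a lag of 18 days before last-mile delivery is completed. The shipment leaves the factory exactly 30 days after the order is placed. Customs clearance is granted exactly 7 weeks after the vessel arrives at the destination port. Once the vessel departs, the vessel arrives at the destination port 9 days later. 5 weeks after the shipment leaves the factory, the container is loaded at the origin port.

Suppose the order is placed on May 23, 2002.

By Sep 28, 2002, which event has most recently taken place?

The order is placed: May 23, 2002.
The shipment leaves the factory: May 23, 2002 + 30 days = Jun 22, 2002.
The container is loaded at the origin port: Jun 22, 2002 + 5 weeks = Jul 27, 2002.
The vessel departs: Jul 27, 2002 + 44 days = Sep 9, 2002.
The vessel arrives at the destination port: Sep 9, 2002 + 9 days = Sep 18, 2002.
Customs clearance is granted: Sep 18, 2002 + 7 weeks = Nov 6, 2002.
Last-mile delivery is completed: Nov 6, 2002 + 18 days = Nov 24, 2002.
Sep 28, 2002 falls between when the vessel arrives at the destination port (Sep 18, 2002) and when customs clearance is granted (Nov 6, 2002).

The vessel arrives at the destination port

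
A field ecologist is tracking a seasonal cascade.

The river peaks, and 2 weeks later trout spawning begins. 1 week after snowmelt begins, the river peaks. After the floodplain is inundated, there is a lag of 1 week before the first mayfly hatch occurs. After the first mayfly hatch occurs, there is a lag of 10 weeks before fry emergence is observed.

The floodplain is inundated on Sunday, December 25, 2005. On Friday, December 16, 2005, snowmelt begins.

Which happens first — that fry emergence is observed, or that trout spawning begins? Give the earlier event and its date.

The floodplain is inundated: Dec 25, 2005.
The first mayfly hatch occurs: Dec 25, 2005 + 1 week = Jan 1, 2006.
Fry emergence is observed: Jan 1, 2006 + 10 weeks = Mar 12, 2006.
Snowmelt begins: Dec 16, 2005.
The river peaks: Dec 16, 2005 + 1 week = Dec 23, 2005.
Trout spawning begins: Dec 23, 2005 + 2 weeks = Jan 6, 2006.
Comparing: fry emergence is observed on Mar 12, 2006 vs trout spawning begins on Jan 6, 2006. Earlier: trout spawning begins.

Trout spawning begins — Friday, January 6, 2006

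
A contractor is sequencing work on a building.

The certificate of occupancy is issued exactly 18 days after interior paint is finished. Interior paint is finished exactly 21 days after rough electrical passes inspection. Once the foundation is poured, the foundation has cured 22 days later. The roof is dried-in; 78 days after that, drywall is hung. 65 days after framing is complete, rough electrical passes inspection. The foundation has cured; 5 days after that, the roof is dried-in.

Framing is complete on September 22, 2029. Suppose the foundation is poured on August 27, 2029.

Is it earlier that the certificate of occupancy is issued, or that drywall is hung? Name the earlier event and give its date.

Drywall is hung — December 10, 2029

Framing is complete: Sep 22, 2029.
Rough electrical passes inspection: Sep 22, 2029 + 65 days = Nov 26, 2029.
Interior paint is finished: Nov 26, 2029 + 21 days = Dec 17, 2029.
The certificate of occupancy is issued: Dec 17, 2029 + 18 days = Jan 4, 2030.
The foundation is poured: Aug 27, 2029.
The foundation has cured: Aug 27, 2029 + 22 days = Sep 18, 2029.
The roof is dried-in: Sep 18, 2029 + 5 days = Sep 23, 2029.
Drywall is hung: Sep 23, 2029 + 78 days = Dec 10, 2029.
Comparing: the certificate of occupancy is issued on Jan 4, 2030 vs drywall is hung on Dec 10, 2029. Earlier: drywall is hung.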